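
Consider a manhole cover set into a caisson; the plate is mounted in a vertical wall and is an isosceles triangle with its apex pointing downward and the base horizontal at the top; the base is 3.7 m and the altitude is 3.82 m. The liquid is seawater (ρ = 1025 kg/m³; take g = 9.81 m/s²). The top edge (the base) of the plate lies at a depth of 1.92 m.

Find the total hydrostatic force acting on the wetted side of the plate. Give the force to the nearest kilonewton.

F ≈ 227 kN

γ = ρg = 1025 × 9.81 / 1000 = 10.05525 kN/m³.
With the apex down, the centroid sits h/3 = 3.82/3 = 1.27333 m below the base (the top edge), so the centroid depth is h_c = 1.92 + 1.27333 = 3.19333 m.
A = ½ × 3.7 × 3.82 = 7.067 m².
Resultant F = γ·h_c·A = 10.05525 × 3.19333 × 7.067 = 226.919 kN.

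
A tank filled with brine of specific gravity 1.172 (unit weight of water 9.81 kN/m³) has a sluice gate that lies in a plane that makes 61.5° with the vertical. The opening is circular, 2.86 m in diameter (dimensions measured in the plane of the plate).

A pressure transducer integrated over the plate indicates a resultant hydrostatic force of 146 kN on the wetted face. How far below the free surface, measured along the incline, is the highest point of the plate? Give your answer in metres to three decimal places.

γ = 1.172 × 9.81 = 11.49732 kN/m³.
A = π(1.43)² = 6.42424 m².
From F = γ·h_c·A, the centroid depth is h_c = 146/(11.49732 × 6.42424) = 1.97667 m.
The plate makes 61.5° with the vertical, i.e. θ = 90° − 61.5° = 28.5° to the horizontal. Measuring y along the incline from the free-surface line, vertical depth h = y·sinθ with sinθ = 0.477159.
Along the incline, y_c = h_c/sinθ = 1.97667/0.477159 = 4.14258 m.
The centroid is at the centre, 1.43 m below the top of the plate, so the highest point sits at y_top = 4.14258 − 1.43 = 2.71258 m along the incline.

y_top ≈ 2.713 m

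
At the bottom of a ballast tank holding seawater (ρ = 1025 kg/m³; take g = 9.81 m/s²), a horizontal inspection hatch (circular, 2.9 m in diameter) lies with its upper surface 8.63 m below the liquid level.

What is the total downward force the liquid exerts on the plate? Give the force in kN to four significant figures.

F ≈ 573.2 kN

γ = ρg = 1025 × 9.81 / 1000 = 10.05525 kN/m³.
The plate is horizontal, so pressure is uniform at p = γ·h = 10.05525 × 8.63 = 86.7768 kN/m².
A = π(1.45)² = 6.6052 m².
F = p·A = 86.7768 × 6.6052 = 573.178 kN.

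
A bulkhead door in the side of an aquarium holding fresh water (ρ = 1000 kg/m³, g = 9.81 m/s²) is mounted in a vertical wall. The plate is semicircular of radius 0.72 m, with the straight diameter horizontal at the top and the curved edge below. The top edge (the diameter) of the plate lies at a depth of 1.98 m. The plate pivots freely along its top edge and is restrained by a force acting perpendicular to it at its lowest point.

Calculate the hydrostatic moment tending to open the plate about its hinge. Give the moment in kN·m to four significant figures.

M ≈ 5.869 kN·m

γ = ρg = 1000 × 9.81 = 9810 N/m³ = 9.81 kN/m³.
The centroid of a semicircle lies 4r/(3π) = 0.305577 m from the diameter, here below the top edge, so the centroid depth is h_c = 1.98 + 0.305577 = 2.28558 m.
A = πr²/2 = π × 0.72²/2 = 0.814301 m².
Resultant F = γ·h_c·A = 9.81 × 2.28558 × 0.814301 = 18.2579 kN.
I_c = (π/8 − 8/(9π))·r⁴ = 0.109757 × 0.72⁴ = 0.0294959 m⁴.
Centre of pressure: y_p = y_c + I_c/(y_c·A) = 2.28558 + 0.0294959/(2.28558 × 0.814301) = 2.28558 + 0.0158482 = 2.30143 m along the plane.
The resultant acts 0.305577 + 0.0158482 = 0.321425 m (along the plate) below the hinge at the top edge, so the moment about the hinge is M = F × 0.321425 = 18.2579 × 0.321425 = 5.86855 kN·m.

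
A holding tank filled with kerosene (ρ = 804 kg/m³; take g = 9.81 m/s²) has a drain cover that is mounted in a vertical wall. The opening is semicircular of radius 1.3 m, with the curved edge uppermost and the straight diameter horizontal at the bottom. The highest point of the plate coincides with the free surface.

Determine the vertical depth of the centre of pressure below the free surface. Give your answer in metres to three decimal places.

h_p = 0.906 m

γ = ρg = 804 × 9.81 / 1000 = 7.88724 kN/m³.
The centroid lies 4r/(3π) = 0.551737 m above the diameter, so r − 4r/(3π) = 1.3 − 0.551737 = 0.748263 m below the topmost point, so the centroid depth is h_c = 0.748263 m.
A = πr²/2 = π × 1.3²/2 = 2.65465 m².
Resultant F = γ·h_c·A = 7.88724 × 0.748263 × 2.65465 = 15.667 kN.
I_c = (π/8 − 8/(9π))·r⁴ = 0.109757 × 1.3⁴ = 0.313477 m⁴.
Centre of pressure: y_p = y_c + I_c/(y_c·A) = 0.748263 + 0.313477/(0.748263 × 2.65465) = 0.748263 + 0.157813 = 0.906076 m along the plane.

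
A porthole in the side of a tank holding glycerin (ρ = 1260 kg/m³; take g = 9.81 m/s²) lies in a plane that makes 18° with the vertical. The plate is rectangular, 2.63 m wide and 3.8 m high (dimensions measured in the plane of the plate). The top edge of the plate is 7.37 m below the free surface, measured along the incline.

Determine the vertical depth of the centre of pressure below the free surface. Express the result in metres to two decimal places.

γ = ρg = 1260 × 9.81 / 1000 = 12.3606 kN/m³.
The plate makes 18° with the vertical, i.e. θ = 90° − 18° = 72° to the horizontal. Measuring y along the incline from the free-surface line, vertical depth h = y·sinθ with sinθ = 0.951057.
The centroid lies 3.8/2 = 1.9 m below the top edge, so y_c = 7.37 + 1.9 = 9.27 m and h_c = 9.27 × 0.951057 = 8.8163 m.
A = 2.63 × 3.8 = 9.994 m².
Resultant F = γ·h_c·A = 12.3606 × 8.8163 × 9.994 = 1089.09 kN.
I_c = b·h³/12 = 2.63 × 3.8³/12 = 12.0261 m⁴.
Centre of pressure: y_p = y_c + I_c/(y_c·A) = 9.27 + 12.0261/(9.27 × 9.994) = 9.27 + 0.129809 = 9.39981 m along the plane.
Vertically, h_p = y_p·sinθ = 9.39981 × 0.951057 = 8.93976 m.

h_p = 8.94 m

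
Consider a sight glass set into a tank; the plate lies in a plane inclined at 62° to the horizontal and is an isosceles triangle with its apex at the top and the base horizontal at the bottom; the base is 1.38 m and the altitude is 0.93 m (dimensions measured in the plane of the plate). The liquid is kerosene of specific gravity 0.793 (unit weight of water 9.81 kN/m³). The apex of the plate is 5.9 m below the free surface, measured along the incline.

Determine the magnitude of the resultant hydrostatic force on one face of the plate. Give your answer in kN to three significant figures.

F ≈ 28.7 kN

γ = 0.793 × 9.81 = 7.77933 kN/m³.
Let θ = 62° be the plate's angle to the horizontal; measure y along the incline from where the plane meets the free surface. Vertical depth h = y·sinθ with sinθ = 0.882948.
With the apex up, the centroid sits 2h/3 = 2 × 0.93/3 = 0.62 m below the apex, so y_c = 5.9 + 0.62 = 6.52 m and h_c = 6.52 × 0.882948 = 5.75682 m.
A = ½ × 1.38 × 0.93 = 0.6417 m².
Resultant F = γ·h_c·A = 7.77933 × 5.75682 × 0.6417 = 28.738 kN.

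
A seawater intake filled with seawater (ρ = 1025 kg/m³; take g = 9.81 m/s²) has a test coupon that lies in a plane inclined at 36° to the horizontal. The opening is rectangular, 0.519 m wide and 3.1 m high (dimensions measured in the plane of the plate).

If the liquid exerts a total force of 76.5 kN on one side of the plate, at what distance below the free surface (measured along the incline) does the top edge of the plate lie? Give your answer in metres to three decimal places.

γ = ρg = 1025 × 9.81 / 1000 = 10.05525 kN/m³.
A = 0.519 × 3.1 = 1.6089 m².
From F = γ·h_c·A, the centroid depth is h_c = 76.5/(10.05525 × 1.6089) = 4.72868 m.
Let θ = 36° be the plate's angle to the horizontal; measure y along the incline from where the plane meets the free surface. Vertical depth h = y·sinθ with sinθ = 0.587785.
Along the incline, y_c = h_c/sinθ = 4.72868/0.587785 = 8.04491 m.
The centroid lies 3.1/2 = 1.55 m below the top edge, so the top edge sits at y_top = 8.04491 − 1.55 = 6.49491 m along the incline.

y_top ≈ 6.495 m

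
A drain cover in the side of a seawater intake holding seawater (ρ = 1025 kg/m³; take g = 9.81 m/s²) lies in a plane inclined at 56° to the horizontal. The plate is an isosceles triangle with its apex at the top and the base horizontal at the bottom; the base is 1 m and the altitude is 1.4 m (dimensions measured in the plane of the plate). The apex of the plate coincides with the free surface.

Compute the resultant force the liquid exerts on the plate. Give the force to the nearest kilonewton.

F ≈ 5 kN

γ = ρg = 1025 × 9.81 / 1000 = 10.05525 kN/m³.
Let θ = 56° be the plate's angle to the horizontal; measure y along the incline from where the plane meets the free surface. Vertical depth h = y·sinθ with sinθ = 0.829038.
With the apex up, the centroid sits 2h/3 = 2 × 1.4/3 = 0.933333 m below the apex, so y_c = 0.933333 m and h_c = 0.933333 × 0.829038 = 0.773769 m.
A = ½ × 1 × 1.4 = 0.7 m².
Resultant F = γ·h_c·A = 10.05525 × 0.773769 × 0.7 = 5.44631 kN.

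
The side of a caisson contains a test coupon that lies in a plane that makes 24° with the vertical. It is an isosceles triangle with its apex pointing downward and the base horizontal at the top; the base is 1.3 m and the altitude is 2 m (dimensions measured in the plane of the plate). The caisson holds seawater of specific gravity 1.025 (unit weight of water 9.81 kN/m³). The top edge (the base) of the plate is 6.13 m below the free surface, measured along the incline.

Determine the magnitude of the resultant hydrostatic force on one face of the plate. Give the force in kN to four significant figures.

F ≈ 81.16 kN

γ = 1.025 × 9.81 = 10.05525 kN/m³.
The plate makes 24° with the vertical, i.e. θ = 90° − 24° = 66° to the horizontal. Measuring y along the incline from the free-surface line, vertical depth h = y·sinθ with sinθ = 0.913545.
With the apex down, the centroid sits h/3 = 2/3 = 0.666667 m below the base (the top edge), so y_c = 6.13 + 0.666667 = 6.79667 m and h_c = 6.79667 × 0.913545 = 6.20906 m.
A = ½ × 1.3 × 2 = 1.3 m².
Resultant F = γ·h_c·A = 10.05525 × 6.20906 × 1.3 = 81.1637 kN.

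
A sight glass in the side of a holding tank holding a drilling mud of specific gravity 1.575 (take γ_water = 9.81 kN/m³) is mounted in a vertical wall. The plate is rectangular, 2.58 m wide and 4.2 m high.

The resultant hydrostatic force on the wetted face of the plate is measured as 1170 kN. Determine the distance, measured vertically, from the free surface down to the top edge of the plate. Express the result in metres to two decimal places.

γ = 1.575 × 9.81 = 15.45075 kN/m³.
A = 2.58 × 4.2 = 10.836 m².
From F = γ·h_c·A, the centroid depth is h_c = 1170/(15.45075 × 10.836) = 6.98823 m.
The centroid lies 4.2/2 = 2.1 m below the top edge, so the top edge sits at h_top = 6.98823 − 2.1 = 4.88823 m below the surface.

d_top ≈ 4.89 m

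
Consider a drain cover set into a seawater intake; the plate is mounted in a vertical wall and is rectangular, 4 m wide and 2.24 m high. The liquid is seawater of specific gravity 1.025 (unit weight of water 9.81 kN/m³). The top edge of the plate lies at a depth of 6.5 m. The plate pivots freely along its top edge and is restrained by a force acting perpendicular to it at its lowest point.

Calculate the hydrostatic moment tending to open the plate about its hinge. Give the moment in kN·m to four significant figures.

M ≈ 806.6 kN·m

γ = 1.025 × 9.81 = 10.05525 kN/m³.
The centroid lies 2.24/2 = 1.12 m below the top edge, so the centroid depth is h_c = 6.5 + 1.12 = 7.62 m.
A = 4 × 2.24 = 8.96 m².
Resultant F = γ·h_c·A = 10.05525 × 7.62 × 8.96 = 686.524 kN.
I_c = b·h³/12 = 4 × 2.24³/12 = 3.74647 m⁴.
Centre of pressure: y_p = y_c + I_c/(y_c·A) = 7.62 + 3.74647/(7.62 × 8.96) = 7.62 + 0.0548731 = 7.67487 m along the plane.
The resultant acts 1.12 + 0.0548731 = 1.17487 m (along the plate) below the hinge at the top edge, so the moment about the hinge is M = F × 1.17487 = 686.524 × 1.17487 = 806.576 kN·m.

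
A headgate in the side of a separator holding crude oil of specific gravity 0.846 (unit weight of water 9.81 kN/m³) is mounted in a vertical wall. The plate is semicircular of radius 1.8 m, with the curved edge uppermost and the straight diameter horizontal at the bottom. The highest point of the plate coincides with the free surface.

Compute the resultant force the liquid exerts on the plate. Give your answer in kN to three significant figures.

F ≈ 43.8 kN

γ = 0.846 × 9.81 = 8.29926 kN/m³.
The centroid lies 4r/(3π) = 0.763944 m above the diameter, so r − 4r/(3π) = 1.8 − 0.763944 = 1.03606 m below the topmost point, so the centroid depth is h_c = 1.03606 m.
A = πr²/2 = π × 1.8²/2 = 5.08938 m².
Resultant F = γ·h_c·A = 8.29926 × 1.03606 × 5.08938 = 43.7612 kN.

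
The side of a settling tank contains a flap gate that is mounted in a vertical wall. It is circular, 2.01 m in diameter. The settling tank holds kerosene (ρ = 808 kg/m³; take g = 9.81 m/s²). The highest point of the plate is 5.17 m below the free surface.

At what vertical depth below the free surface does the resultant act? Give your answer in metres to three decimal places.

γ = ρg = 808 × 9.81 / 1000 = 7.92648 kN/m³.
The centroid is at the centre, 1.005 m below the top of the plate, so the centroid depth is h_c = 5.17 + 1.005 = 6.175 m.
A = π(1.005)² = 3.17309 m².
Resultant F = γ·h_c·A = 7.92648 × 6.175 × 3.17309 = 155.31 kN.
I_c = πr⁴/4 = π × 1.005⁴/4 = 0.801224 m⁴.
Centre of pressure: y_p = y_c + I_c/(y_c·A) = 6.175 + 0.801224/(6.175 × 3.17309) = 6.175 + 0.0408916 = 6.21589 m along the plane.

h_p = 6.216 m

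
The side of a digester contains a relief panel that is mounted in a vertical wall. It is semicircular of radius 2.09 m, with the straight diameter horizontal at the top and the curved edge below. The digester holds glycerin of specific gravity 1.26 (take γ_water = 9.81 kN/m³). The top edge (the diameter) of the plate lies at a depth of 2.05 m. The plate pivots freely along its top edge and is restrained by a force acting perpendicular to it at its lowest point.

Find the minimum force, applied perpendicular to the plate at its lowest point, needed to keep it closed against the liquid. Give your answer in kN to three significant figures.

γ = 1.26 × 9.81 = 12.3606 kN/m³.
The centroid of a semicircle lies 4r/(3π) = 0.887024 m from the diameter, here below the top edge, so the centroid depth is h_c = 2.05 + 0.887024 = 2.93702 m.
A = πr²/2 = π × 2.09²/2 = 6.8614 m².
Resultant F = γ·h_c·A = 12.3606 × 2.93702 × 6.8614 = 249.092 kN.
I_c = (π/8 − 8/(9π))·r⁴ = 0.109757 × 2.09⁴ = 2.0942 m⁴.
Centre of pressure: y_p = y_c + I_c/(y_c·A) = 2.93702 + 2.0942/(2.93702 × 6.8614) = 2.93702 + 0.10392 = 3.04094 m along the plane.
The resultant acts 0.887024 + 0.10392 = 0.990944 m (along the plate) below the hinge at the top edge, so the moment about the hinge is M = F × 0.990944 = 249.092 × 0.990944 = 246.836 kN·m.
A normal force at the bottom, 2.09 m from the hinge, must supply this moment: P = 246.836/2.09 = 118.103 kN.

P ≈ 118 kN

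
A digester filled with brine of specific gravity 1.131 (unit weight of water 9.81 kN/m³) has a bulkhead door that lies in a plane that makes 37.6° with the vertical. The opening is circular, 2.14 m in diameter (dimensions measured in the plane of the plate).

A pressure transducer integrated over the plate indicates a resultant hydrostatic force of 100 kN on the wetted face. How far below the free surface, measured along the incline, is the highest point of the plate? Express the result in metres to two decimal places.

y_top ≈ 2.09 m

γ = 1.131 × 9.81 = 11.09511 kN/m³.
A = π(1.07)² = 3.59681 m².
From F = γ·h_c·A, the centroid depth is h_c = 100/(11.09511 × 3.59681) = 2.50583 m.
The plate makes 37.6° with the vertical, i.e. θ = 90° − 37.6° = 52.4° to the horizontal. Measuring y along the incline from the free-surface line, vertical depth h = y·sinθ with sinθ = 0.792290.
Along the incline, y_c = h_c/sinθ = 2.50583/0.792290 = 3.16277 m.
The centroid is at the centre, 1.07 m below the top of the plate, so the highest point sits at y_top = 3.16277 − 1.07 = 2.09277 m along the incline.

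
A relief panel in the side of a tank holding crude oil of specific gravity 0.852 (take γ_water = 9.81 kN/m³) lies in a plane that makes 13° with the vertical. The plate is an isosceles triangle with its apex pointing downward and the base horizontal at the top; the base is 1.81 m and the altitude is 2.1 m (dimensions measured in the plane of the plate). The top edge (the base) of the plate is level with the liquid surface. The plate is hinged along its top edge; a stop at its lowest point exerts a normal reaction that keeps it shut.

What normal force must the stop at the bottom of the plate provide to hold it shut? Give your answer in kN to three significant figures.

P ≈ 5.42 kN

γ = 0.852 × 9.81 = 8.35812 kN/m³.
The plate makes 13° with the vertical, i.e. θ = 90° − 13° = 77° to the horizontal. Measuring y along the incline from the free-surface line, vertical depth h = y·sinθ with sinθ = 0.974370.
With the apex down, the centroid sits h/3 = 2.1/3 = 0.7 m below the base (the top edge), so y_c = 0.7 m and h_c = 0.7 × 0.974370 = 0.682059 m.
A = ½ × 1.81 × 2.1 = 1.9005 m².
Resultant F = γ·h_c·A = 8.35812 × 0.682059 × 1.9005 = 10.8342 kN.
I_c = b·h³/36 = 1.81 × 2.1³/36 = 0.465623 m⁴.
Centre of pressure: y_p = y_c + I_c/(y_c·A) = 0.7 + 0.465623/(0.7 × 1.9005) = 0.7 + 0.35 = 1.05 m along the plane.
The resultant acts 0.7 + 0.35 = 1.05 m (along the plate) below the hinge at the top edge, so the moment about the hinge is M = F × 1.05 = 10.8342 × 1.05 = 11.3759 kN·m.
A normal force at the bottom, 2.1 m from the hinge, must supply this moment: P = 11.3759/2.1 = 5.4171 kN.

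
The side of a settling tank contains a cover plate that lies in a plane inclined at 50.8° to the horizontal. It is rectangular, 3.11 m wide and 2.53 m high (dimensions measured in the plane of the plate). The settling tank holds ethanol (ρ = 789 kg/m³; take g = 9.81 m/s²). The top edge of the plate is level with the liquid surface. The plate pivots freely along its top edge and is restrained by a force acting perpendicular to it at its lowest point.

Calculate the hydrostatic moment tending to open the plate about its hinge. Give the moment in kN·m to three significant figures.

M ≈ 101 kN·m

γ = ρg = 789 × 9.81 / 1000 = 7.74009 kN/m³.
Let θ = 50.8° be the plate's angle to the horizontal; measure y along the incline from where the plane meets the free surface. Vertical depth h = y·sinθ with sinθ = 0.774944.
The centroid lies 2.53/2 = 1.265 m below the top edge, so y_c = 1.265 m and h_c = 1.265 × 0.774944 = 0.980304 m.
A = 3.11 × 2.53 = 7.8683 m².
Resultant F = γ·h_c·A = 7.74009 × 0.980304 × 7.8683 = 59.7018 kN.
I_c = b·h³/12 = 3.11 × 2.53³/12 = 4.19702 m⁴.
Centre of pressure: y_p = y_c + I_c/(y_c·A) = 1.265 + 4.19702/(1.265 × 7.8683) = 1.265 + 0.421667 = 1.68667 m along the plane.
The resultant acts 1.265 + 0.421667 = 1.68667 m (along the plate) below the hinge at the top edge, so the moment about the hinge is M = F × 1.68667 = 59.7018 × 1.68667 = 100.697 kN·m.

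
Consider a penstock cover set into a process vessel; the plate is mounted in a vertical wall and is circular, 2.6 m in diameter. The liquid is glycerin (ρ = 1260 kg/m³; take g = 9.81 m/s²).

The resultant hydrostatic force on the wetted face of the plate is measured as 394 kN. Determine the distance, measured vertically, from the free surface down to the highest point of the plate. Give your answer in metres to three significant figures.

γ = ρg = 1260 × 9.81 / 1000 = 12.3606 kN/m³.
A = π(1.3)² = 5.30929 m².
From F = γ·h_c·A, the centroid depth is h_c = 394/(12.3606 × 5.30929) = 6.00372 m.
The centroid is at the centre, 1.3 m below the top of the plate, so the highest point sits at h_top = 6.00372 − 1.3 = 4.70372 m below the surface.

d_top ≈ 4.70 m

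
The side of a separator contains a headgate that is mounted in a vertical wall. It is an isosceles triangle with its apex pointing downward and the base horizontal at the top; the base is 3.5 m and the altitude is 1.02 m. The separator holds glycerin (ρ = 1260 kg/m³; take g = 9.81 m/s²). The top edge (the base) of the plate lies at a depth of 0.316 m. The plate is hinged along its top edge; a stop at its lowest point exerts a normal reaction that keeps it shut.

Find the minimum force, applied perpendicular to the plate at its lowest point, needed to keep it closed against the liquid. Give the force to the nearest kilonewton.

P ≈ 6 kN

γ = ρg = 1260 × 9.81 / 1000 = 12.3606 kN/m³.
With the apex down, the centroid sits h/3 = 1.02/3 = 0.34 m below the base (the top edge), so the centroid depth is h_c = 0.316 + 0.34 = 0.656 m.
A = ½ × 3.5 × 1.02 = 1.785 m².
Resultant F = γ·h_c·A = 12.3606 × 0.656 × 1.785 = 14.4738 kN.
I_c = b·h³/36 = 3.5 × 1.02³/36 = 0.103173 m⁴.
Centre of pressure: y_p = y_c + I_c/(y_c·A) = 0.656 + 0.103173/(0.656 × 1.785) = 0.656 + 0.0881098 = 0.74411 m along the plane.
The resultant acts 0.34 + 0.0881098 = 0.42811 m (along the plate) below the hinge at the top edge, so the moment about the hinge is M = F × 0.42811 = 14.4738 × 0.42811 = 6.19638 kN·m.
A normal force at the bottom, 1.02 m from the hinge, must supply this moment: P = 6.19638/1.02 = 6.07488 kN.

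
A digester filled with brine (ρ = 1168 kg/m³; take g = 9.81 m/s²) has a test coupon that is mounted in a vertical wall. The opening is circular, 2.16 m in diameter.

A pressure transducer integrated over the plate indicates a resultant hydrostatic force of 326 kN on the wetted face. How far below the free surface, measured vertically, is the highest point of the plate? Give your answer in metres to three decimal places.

d_top ≈ 6.684 m

γ = ρg = 1168 × 9.81 / 1000 = 11.45808 kN/m³.
A = π(1.08)² = 3.66435 m².
From F = γ·h_c·A, the centroid depth is h_c = 326/(11.45808 × 3.66435) = 7.76442 m.
The centroid is at the centre, 1.08 m below the top of the plate, so the highest point sits at h_top = 7.76442 − 1.08 = 6.68442 m below the surface.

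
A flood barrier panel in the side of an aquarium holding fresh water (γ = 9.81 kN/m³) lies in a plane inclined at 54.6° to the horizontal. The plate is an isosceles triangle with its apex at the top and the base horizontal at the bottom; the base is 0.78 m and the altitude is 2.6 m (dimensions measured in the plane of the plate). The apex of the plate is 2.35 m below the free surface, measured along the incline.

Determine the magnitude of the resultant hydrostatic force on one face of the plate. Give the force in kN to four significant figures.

γ = 9.81 kN/m³.
Let θ = 54.6° be the plate's angle to the horizontal; measure y along the incline from where the plane meets the free surface. Vertical depth h = y·sinθ with sinθ = 0.815128.
With the apex up, the centroid sits 2h/3 = 2 × 2.6/3 = 1.73333 m below the apex, so y_c = 2.35 + 1.73333 = 4.08333 m and h_c = 4.08333 × 0.815128 = 3.32844 m.
A = ½ × 0.78 × 2.6 = 1.014 m².
Resultant F = γ·h_c·A = 9.81 × 3.32844 × 1.014 = 33.1091 kN.

F ≈ 33.11 kN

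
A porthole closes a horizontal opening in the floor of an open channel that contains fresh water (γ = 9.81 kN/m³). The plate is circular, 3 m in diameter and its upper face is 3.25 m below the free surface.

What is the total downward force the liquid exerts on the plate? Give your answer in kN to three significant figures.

F ≈ 225 kN

γ = 9.81 kN/m³.
The plate is horizontal, so pressure is uniform at p = γ·h = 9.81 × 3.25 = 31.8825 kN/m².
A = π(1.5)² = 7.06858 m².
F = p·A = 31.8825 × 7.06858 = 225.364 kN.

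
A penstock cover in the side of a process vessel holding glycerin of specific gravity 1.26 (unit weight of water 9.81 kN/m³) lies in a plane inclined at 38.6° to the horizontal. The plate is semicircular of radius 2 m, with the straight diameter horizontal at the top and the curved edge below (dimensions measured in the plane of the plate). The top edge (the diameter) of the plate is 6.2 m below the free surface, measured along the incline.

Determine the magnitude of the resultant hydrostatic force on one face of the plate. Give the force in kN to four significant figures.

γ = 1.26 × 9.81 = 12.3606 kN/m³.
Let θ = 38.6° be the plate's angle to the horizontal; measure y along the incline from where the plane meets the free surface. Vertical depth h = y·sinθ with sinθ = 0.623880.
The centroid of a semicircle lies 4r/(3π) = 0.848826 m from the diameter, here below the top edge, so y_c = 6.2 + 0.848826 = 7.04883 m and h_c = 7.04883 × 0.623880 = 4.39762 m.
A = πr²/2 = π × 2²/2 = 6.28319 m².
Resultant F = γ·h_c·A = 12.3606 × 4.39762 × 6.28319 = 341.537 kN.

F ≈ 341.5 kN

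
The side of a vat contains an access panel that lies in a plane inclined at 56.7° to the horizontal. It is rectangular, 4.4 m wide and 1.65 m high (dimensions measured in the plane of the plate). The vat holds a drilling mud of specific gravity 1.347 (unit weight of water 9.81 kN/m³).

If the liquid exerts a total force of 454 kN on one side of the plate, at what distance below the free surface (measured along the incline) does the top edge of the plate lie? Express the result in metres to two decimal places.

γ = 1.347 × 9.81 = 13.21407 kN/m³.
A = 4.4 × 1.65 = 7.26 m².
From F = γ·h_c·A, the centroid depth is h_c = 454/(13.21407 × 7.26) = 4.73241 m.
Let θ = 56.7° be the plate's angle to the horizontal; measure y along the incline from where the plane meets the free surface. Vertical depth h = y·sinθ with sinθ = 0.835807.
Along the incline, y_c = h_c/sinθ = 4.73241/0.835807 = 5.66208 m.
The centroid lies 1.65/2 = 0.825 m below the top edge, so the top edge sits at y_top = 5.66208 − 0.825 = 4.83708 m along the incline.

y_top ≈ 4.84 m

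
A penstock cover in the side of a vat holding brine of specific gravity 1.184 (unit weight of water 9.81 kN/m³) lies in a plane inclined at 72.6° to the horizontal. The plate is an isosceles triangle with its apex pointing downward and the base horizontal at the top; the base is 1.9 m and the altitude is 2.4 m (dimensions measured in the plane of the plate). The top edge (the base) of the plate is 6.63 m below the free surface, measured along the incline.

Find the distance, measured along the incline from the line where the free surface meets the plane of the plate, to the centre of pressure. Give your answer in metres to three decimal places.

γ = 1.184 × 9.81 = 11.61504 kN/m³.
Let θ = 72.6° be the plate's angle to the horizontal; measure y along the incline from where the plane meets the free surface. Vertical depth h = y·sinθ with sinθ = 0.954240.
With the apex down, the centroid sits h/3 = 2.4/3 = 0.8 m below the base (the top edge), so y_c = 6.63 + 0.8 = 7.43 m and h_c = 7.43 × 0.954240 = 7.09 m.
A = ½ × 1.9 × 2.4 = 2.28 m².
Resultant F = γ·h_c·A = 11.61504 × 7.09 × 2.28 = 187.759 kN.
I_c = b·h³/36 = 1.9 × 2.4³/36 = 0.7296 m⁴.
Centre of pressure: y_p = y_c + I_c/(y_c·A) = 7.43 + 0.7296/(7.43 × 2.28) = 7.43 + 0.0430686 = 7.47307 m along the plane.

y_p = 7.473 m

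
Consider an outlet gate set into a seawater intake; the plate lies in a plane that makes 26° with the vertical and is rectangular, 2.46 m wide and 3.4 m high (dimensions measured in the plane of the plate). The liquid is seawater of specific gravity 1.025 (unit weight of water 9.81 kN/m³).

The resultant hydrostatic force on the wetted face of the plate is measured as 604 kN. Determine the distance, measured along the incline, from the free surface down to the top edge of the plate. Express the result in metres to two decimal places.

γ = 1.025 × 9.81 = 10.05525 kN/m³.
A = 2.46 × 3.4 = 8.364 m².
From F = γ·h_c·A, the centroid depth is h_c = 604/(10.05525 × 8.364) = 7.18175 m.
The plate makes 26° with the vertical, i.e. θ = 90° − 26° = 64° to the horizontal. Measuring y along the incline from the free-surface line, vertical depth h = y·sinθ with sinθ = 0.898794.
Along the incline, y_c = h_c/sinθ = 7.18175/0.898794 = 7.99043 m.
The centroid lies 3.4/2 = 1.7 m below the top edge, so the top edge sits at y_top = 7.99043 − 1.7 = 6.29043 m along the incline.

y_top ≈ 6.29 m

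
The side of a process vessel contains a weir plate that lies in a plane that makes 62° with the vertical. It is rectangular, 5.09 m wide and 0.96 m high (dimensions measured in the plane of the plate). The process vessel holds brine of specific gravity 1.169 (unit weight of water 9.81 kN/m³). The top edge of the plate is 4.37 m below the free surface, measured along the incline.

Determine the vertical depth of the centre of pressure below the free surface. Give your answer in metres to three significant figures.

γ = 1.169 × 9.81 = 11.46789 kN/m³.
The plate makes 62° with the vertical, i.e. θ = 90° − 62° = 28° to the horizontal. Measuring y along the incline from the free-surface line, vertical depth h = y·sinθ with sinθ = 0.469472.
The centroid lies 0.96/2 = 0.48 m below the top edge, so y_c = 4.37 + 0.48 = 4.85 m and h_c = 4.85 × 0.469472 = 2.27694 m.
A = 5.09 × 0.96 = 4.8864 m².
Resultant F = γ·h_c·A = 11.46789 × 2.27694 × 4.8864 = 127.592 kN.
I_c = b·h³/12 = 5.09 × 0.96³/12 = 0.375276 m⁴.
Centre of pressure: y_p = y_c + I_c/(y_c·A) = 4.85 + 0.375276/(4.85 × 4.8864) = 4.85 + 0.0158351 = 4.86584 m along the plane.
Vertically, h_p = y_p·sinθ = 4.86584 × 0.469472 = 2.28438 m.

h_p = 2.28 m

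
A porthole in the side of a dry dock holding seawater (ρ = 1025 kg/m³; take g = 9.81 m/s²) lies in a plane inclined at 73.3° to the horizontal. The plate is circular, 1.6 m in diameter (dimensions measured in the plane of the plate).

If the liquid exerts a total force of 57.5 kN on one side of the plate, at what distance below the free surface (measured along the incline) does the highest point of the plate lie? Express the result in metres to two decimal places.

y_top ≈ 2.17 m

γ = ρg = 1025 × 9.81 / 1000 = 10.05525 kN/m³.
A = π(0.8)² = 2.01062 m².
From F = γ·h_c·A, the centroid depth is h_c = 57.5/(10.05525 × 2.01062) = 2.8441 m.
Let θ = 73.3° be the plate's angle to the horizontal; measure y along the incline from where the plane meets the free surface. Vertical depth h = y·sinθ with sinθ = 0.957822.
Along the incline, y_c = h_c/sinθ = 2.8441/0.957822 = 2.96934 m.
The centroid is at the centre, 0.8 m below the top of the plate, so the highest point sits at y_top = 2.96934 − 0.8 = 2.16934 m along the incline.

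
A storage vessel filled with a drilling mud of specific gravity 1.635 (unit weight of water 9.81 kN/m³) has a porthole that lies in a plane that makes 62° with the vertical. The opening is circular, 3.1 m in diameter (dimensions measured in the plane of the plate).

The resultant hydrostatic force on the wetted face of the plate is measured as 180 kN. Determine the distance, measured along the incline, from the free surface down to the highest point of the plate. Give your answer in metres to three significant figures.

y_top ≈ 1.62 m

γ = 1.635 × 9.81 = 16.03935 kN/m³.
A = π(1.55)² = 7.54768 m².
From F = γ·h_c·A, the centroid depth is h_c = 180/(16.03935 × 7.54768) = 1.48687 m.
The plate makes 62° with the vertical, i.e. θ = 90° − 62° = 28° to the horizontal. Measuring y along the incline from the free-surface line, vertical depth h = y·sinθ with sinθ = 0.469472.
Along the incline, y_c = h_c/sinθ = 1.48687/0.469472 = 3.16711 m.
The centroid is at the centre, 1.55 m below the top of the plate, so the highest point sits at y_top = 3.16711 − 1.55 = 1.61711 m along the incline.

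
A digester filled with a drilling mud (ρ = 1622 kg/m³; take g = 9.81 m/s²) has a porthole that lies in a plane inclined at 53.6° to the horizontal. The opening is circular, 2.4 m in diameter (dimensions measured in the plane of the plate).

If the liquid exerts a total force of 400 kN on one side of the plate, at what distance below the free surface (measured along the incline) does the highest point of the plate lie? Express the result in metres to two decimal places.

y_top ≈ 5.70 m

γ = ρg = 1622 × 9.81 / 1000 = 15.91182 kN/m³.
A = π(1.2)² = 4.52389 m².
From F = γ·h_c·A, the centroid depth is h_c = 400/(15.91182 × 4.52389) = 5.55684 m.
Let θ = 53.6° be the plate's angle to the horizontal; measure y along the incline from where the plane meets the free surface. Vertical depth h = y·sinθ with sinθ = 0.804894.
Along the incline, y_c = h_c/sinθ = 5.55684/0.804894 = 6.90382 m.
The centroid is at the centre, 1.2 m below the top of the plate, so the highest point sits at y_top = 6.90382 − 1.2 = 5.70382 m along the incline.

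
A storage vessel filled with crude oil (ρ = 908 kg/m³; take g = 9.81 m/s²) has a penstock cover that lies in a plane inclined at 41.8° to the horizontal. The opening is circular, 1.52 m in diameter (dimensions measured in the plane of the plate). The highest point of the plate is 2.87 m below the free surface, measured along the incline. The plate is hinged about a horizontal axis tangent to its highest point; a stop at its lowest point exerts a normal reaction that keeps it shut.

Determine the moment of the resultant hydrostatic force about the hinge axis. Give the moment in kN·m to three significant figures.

γ = ρg = 908 × 9.81 / 1000 = 8.90748 kN/m³.
Let θ = 41.8° be the plate's angle to the horizontal; measure y along the incline from where the plane meets the free surface. Vertical depth h = y·sinθ with sinθ = 0.666532.
The centroid is at the centre, 0.76 m below the top of the plate, so y_c = 2.87 + 0.76 = 3.63 m and h_c = 3.63 × 0.666532 = 2.41951 m.
A = π(0.76)² = 1.81458 m².
Resultant F = γ·h_c·A = 8.90748 × 2.41951 × 1.81458 = 39.1074 kN.
I_c = πr⁴/4 = π × 0.76⁴/4 = 0.262026 m⁴.
Centre of pressure: y_p = y_c + I_c/(y_c·A) = 3.63 + 0.262026/(3.63 × 1.81458) = 3.63 + 0.0397797 = 3.66978 m along the plane.
The resultant acts 0.76 + 0.0397797 = 0.79978 m (along the plate) below the hinge at the top edge, so the moment about the hinge is M = F × 0.79978 = 39.1074 × 0.79978 = 31.2773 kN·m.

M ≈ 31.3 kN·m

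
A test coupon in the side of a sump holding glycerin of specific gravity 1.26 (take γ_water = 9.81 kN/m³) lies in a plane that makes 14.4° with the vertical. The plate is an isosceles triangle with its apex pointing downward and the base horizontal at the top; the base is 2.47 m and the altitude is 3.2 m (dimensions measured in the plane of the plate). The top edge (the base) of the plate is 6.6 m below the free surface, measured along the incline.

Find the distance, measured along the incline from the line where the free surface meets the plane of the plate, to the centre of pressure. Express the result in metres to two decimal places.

y_p = 7.74 m

γ = 1.26 × 9.81 = 12.3606 kN/m³.
The plate makes 14.4° with the vertical, i.e. θ = 90° − 14.4° = 75.6° to the horizontal. Measuring y along the incline from the free-surface line, vertical depth h = y·sinθ with sinθ = 0.968583.
With the apex down, the centroid sits h/3 = 3.2/3 = 1.06667 m below the base (the top edge), so y_c = 6.6 + 1.06667 = 7.66667 m and h_c = 7.66667 × 0.968583 = 7.42581 m.
A = ½ × 2.47 × 3.2 = 3.952 m².
Resultant F = γ·h_c·A = 12.3606 × 7.42581 × 3.952 = 362.744 kN.
I_c = b·h³/36 = 2.47 × 3.2³/36 = 2.24825 m⁴.
Centre of pressure: y_p = y_c + I_c/(y_c·A) = 7.66667 + 2.24825/(7.66667 × 3.952) = 7.66667 + 0.0742029 = 7.74087 m along the plane.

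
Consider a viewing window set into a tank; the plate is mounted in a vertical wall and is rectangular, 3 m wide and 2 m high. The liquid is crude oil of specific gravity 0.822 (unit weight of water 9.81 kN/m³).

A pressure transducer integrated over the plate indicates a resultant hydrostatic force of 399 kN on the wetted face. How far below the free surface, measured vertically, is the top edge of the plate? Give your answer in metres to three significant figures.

γ = 0.822 × 9.81 = 8.06382 kN/m³.
A = 3 × 2 = 6 m².
From F = γ·h_c·A, the centroid depth is h_c = 399/(8.06382 × 6) = 8.24671 m.
The centroid lies 2/2 = 1 m below the top edge, so the top edge sits at h_top = 8.24671 − 1 = 7.24671 m below the surface.

d_top ≈ 7.25 m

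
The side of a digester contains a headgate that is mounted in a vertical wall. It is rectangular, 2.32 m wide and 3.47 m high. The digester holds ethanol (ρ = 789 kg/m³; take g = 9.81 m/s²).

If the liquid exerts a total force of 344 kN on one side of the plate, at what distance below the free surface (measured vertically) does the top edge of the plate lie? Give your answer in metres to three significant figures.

d_top ≈ 3.79 m

γ = ρg = 789 × 9.81 / 1000 = 7.74009 kN/m³.
A = 2.32 × 3.47 = 8.0504 m².
From F = γ·h_c·A, the centroid depth is h_c = 344/(7.74009 × 8.0504) = 5.52071 m.
The centroid lies 3.47/2 = 1.735 m below the top edge, so the top edge sits at h_top = 5.52071 − 1.735 = 3.78571 m below the surface.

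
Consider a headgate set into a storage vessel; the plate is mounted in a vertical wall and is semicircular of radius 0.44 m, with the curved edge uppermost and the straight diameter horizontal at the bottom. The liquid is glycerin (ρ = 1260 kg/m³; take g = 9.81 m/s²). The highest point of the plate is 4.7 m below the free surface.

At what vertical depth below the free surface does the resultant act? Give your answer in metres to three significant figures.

h_p = 4.96 m

γ = ρg = 1260 × 9.81 / 1000 = 12.3606 kN/m³.
The centroid lies 4r/(3π) = 0.186742 m above the diameter, so r − 4r/(3π) = 0.44 − 0.186742 = 0.253258 m below the topmost point, so the centroid depth is h_c = 4.7 + 0.253258 = 4.95326 m.
A = πr²/2 = π × 0.44²/2 = 0.304106 m².
Resultant F = γ·h_c·A = 12.3606 × 4.95326 × 0.304106 = 18.619 kN.
I_c = (π/8 − 8/(9π))·r⁴ = 0.109757 × 0.44⁴ = 0.0041138 m⁴.
Centre of pressure: y_p = y_c + I_c/(y_c·A) = 4.95326 + 0.0041138/(4.95326 × 0.304106) = 4.95326 + 0.00273103 = 4.95599 m along the plane.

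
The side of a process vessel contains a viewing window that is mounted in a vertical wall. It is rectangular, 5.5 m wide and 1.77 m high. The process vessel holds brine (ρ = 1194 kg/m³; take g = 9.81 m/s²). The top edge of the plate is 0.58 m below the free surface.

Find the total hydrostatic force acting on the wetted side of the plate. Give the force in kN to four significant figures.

γ = ρg = 1194 × 9.81 / 1000 = 11.71314 kN/m³.
The centroid lies 1.77/2 = 0.885 m below the top edge, so the centroid depth is h_c = 0.58 + 0.885 = 1.465 m.
A = 5.5 × 1.77 = 9.735 m².
Resultant F = γ·h_c·A = 11.71314 × 1.465 × 9.735 = 167.05 kN.

F ≈ 167.1 kN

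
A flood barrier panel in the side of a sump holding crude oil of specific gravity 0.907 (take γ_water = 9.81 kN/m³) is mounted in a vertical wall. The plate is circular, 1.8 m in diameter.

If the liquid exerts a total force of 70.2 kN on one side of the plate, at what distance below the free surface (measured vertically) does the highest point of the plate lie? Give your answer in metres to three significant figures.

γ = 0.907 × 9.81 = 8.89767 kN/m³.
A = π(0.9)² = 2.54469 m².
From F = γ·h_c·A, the centroid depth is h_c = 70.2/(8.89767 × 2.54469) = 3.10046 m.
The centroid is at the centre, 0.9 m below the top of the plate, so the highest point sits at h_top = 3.10046 − 0.9 = 2.20046 m below the surface.

d_top ≈ 2.20 m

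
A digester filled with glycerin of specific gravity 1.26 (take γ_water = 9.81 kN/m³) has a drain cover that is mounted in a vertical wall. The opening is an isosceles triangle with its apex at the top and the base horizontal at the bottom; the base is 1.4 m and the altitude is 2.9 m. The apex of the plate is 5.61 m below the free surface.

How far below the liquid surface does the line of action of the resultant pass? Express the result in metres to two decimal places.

γ = 1.26 × 9.81 = 12.3606 kN/m³.
With the apex up, the centroid sits 2h/3 = 2 × 2.9/3 = 1.93333 m below the apex, so the centroid depth is h_c = 5.61 + 1.93333 = 7.54333 m.
A = ½ × 1.4 × 2.9 = 2.03 m².
Resultant F = γ·h_c·A = 12.3606 × 7.54333 × 2.03 = 189.277 kN.
I_c = b·h³/36 = 1.4 × 2.9³/36 = 0.948461 m⁴.
Centre of pressure: y_p = y_c + I_c/(y_c·A) = 7.54333 + 0.948461/(7.54333 × 2.03) = 7.54333 + 0.0619384 = 7.60527 m along the plane.

h_p = 7.61 m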